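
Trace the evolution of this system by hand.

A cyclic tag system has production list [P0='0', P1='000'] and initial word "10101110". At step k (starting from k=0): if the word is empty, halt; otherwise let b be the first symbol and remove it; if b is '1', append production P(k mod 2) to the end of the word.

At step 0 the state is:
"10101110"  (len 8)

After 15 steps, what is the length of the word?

0) "10101110"  (len 8)
1) "01011100"  (len 8)
2) "1011100"  (len 7)
3) "0111000"  (len 7)
4) "111000"  (len 6)
5) "110000"  (len 6)
6) "10000000"  (len 8)
7) "00000000"  (len 8)
8) "0000000"  (len 7)
9) "000000"  (len 6)
10) "00000"  (len 5)
11) "0000"  (len 4)
12) "000"  (len 3)
13) "00"  (len 2)
14) "0"  (len 1)
15) (halted — word empty)

0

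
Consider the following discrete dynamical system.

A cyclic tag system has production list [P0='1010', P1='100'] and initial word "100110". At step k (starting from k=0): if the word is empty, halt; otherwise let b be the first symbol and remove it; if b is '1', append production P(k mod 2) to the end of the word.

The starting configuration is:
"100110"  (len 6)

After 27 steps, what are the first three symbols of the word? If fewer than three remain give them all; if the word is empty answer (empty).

t=0: "100110"  (len 6)
t=1: "001101010"  (len 9)
t=2: "01101010"  (len 8)
t=3: "1101010"  (len 7)
t=4: "101010100"  (len 9)
t=5: "010101001010"  (len 12)
t=6: "10101001010"  (len 11)
t=7: "01010010101010"  (len 14)
t=8: "1010010101010"  (len 13)
t=9: "0100101010101010"  (len 16)
t=10: "100101010101010"  (len 15)
t=11: "001010101010101010"  (len 18)
t=12: "01010101010101010"  (len 17)
t=13: "1010101010101010"  (len 16)
t=14: "010101010101010100"  (len 18)
t=15: "10101010101010100"  (len 17)
t=16: "0101010101010100100"  (len 19)
t=17: "101010101010100100"  (len 18)
t=18: "01010101010100100100"  (len 20)
t=19: "1010101010100100100"  (len 19)
t=20: "010101010100100100100"  (len 21)
t=21: "10101010100100100100"  (len 20)
t=22: "0101010100100100100100"  (len 22)
t=23: "101010100100100100100"  (len 21)
t=24: "01010100100100100100100"  (len 23)
t=25: "1010100100100100100100"  (len 22)
t=26: "010100100100100100100100"  (len 24)
t=27: "10100100100100100100100"  (len 23)

101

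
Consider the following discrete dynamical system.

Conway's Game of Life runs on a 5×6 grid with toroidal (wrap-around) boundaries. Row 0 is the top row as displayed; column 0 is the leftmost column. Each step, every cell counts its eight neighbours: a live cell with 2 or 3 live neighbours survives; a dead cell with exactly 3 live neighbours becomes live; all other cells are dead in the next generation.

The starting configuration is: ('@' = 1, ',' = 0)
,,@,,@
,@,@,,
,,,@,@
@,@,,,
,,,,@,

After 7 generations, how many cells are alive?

[0] ,,@,,@
,@,@,,
,,,@,@
@,@,,,
,,,,@,
[1] ,,@@@,
@,,@,,
@@,@@,
,,,@@@
,@,@,@
[2] @@,,,@
@,,,,,
@@,,,,
,@,,,,
@,,,,@
[3] ,@,,,,
,,,,,,
@@,,,,
,@,,,@
,,,,,@
[4] ,,,,,,
@@,,,,
@@,,,,
,@,,,@
,,,,,,
[5] ,,,,,,
@@,,,,
,,@,,@
,@,,,,
,,,,,,
[6] ,,,,,,
@@,,,,
,,@,,,
,,,,,,
,,,,,,
[7] ,,,,,,
,@,,,,
,@,,,,
,,,,,,
,,,,,,

2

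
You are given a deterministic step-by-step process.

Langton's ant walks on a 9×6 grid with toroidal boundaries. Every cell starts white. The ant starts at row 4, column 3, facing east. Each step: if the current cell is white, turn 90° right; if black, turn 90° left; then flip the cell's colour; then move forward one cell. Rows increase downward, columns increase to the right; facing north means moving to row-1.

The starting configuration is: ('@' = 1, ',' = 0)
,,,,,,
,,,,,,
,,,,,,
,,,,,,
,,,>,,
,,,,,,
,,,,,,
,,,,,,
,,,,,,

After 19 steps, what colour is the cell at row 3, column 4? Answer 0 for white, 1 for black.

1

[0] ,,,,,,
,,,,,,
,,,,,,
,,,,,,
,,,>,,
,,,,,,
,,,,,,
,,,,,,
,,,,,,
[1] ,,,,,,
,,,,,,
,,,,,,
,,,,,,
,,,@,,
,,,v,,
,,,,,,
,,,,,,
,,,,,,
[2] ,,,,,,
,,,,,,
,,,,,,
,,,,,,
,,,@,,
,,<@,,
,,,,,,
,,,,,,
,,,,,,
[3] ,,,,,,
,,,,,,
,,,,,,
,,,,,,
,,^@,,
,,@@,,
,,,,,,
,,,,,,
,,,,,,
[4] ,,,,,,
,,,,,,
,,,,,,
,,,,,,
,,@>,,
,,@@,,
,,,,,,
,,,,,,
,,,,,,
[5] ,,,,,,
,,,,,,
,,,,,,
,,,^,,
,,@,,,
,,@@,,
,,,,,,
,,,,,,
,,,,,,
[6] ,,,,,,
,,,,,,
,,,,,,
,,,@>,
,,@,,,
,,@@,,
,,,,,,
,,,,,,
,,,,,,
[7] ,,,,,,
,,,,,,
,,,,,,
,,,@@,
,,@,v,
,,@@,,
,,,,,,
,,,,,,
,,,,,,
[8] ,,,,,,
,,,,,,
,,,,,,
,,,@@,
,,@<@,
,,@@,,
,,,,,,
,,,,,,
,,,,,,
[9] ,,,,,,
,,,,,,
,,,,,,
,,,^@,
,,@@@,
,,@@,,
,,,,,,
,,,,,,
,,,,,,
[10] ,,,,,,
,,,,,,
,,,,,,
,,<,@,
,,@@@,
,,@@,,
,,,,,,
,,,,,,
,,,,,,
[11] ,,,,,,
,,,,,,
,,^,,,
,,@,@,
,,@@@,
,,@@,,
,,,,,,
,,,,,,
,,,,,,
[12] ,,,,,,
,,,,,,
,,@>,,
,,@,@,
,,@@@,
,,@@,,
,,,,,,
,,,,,,
,,,,,,
[13] ,,,,,,
,,,,,,
,,@@,,
,,@v@,
,,@@@,
,,@@,,
,,,,,,
,,,,,,
,,,,,,
[14] ,,,,,,
,,,,,,
,,@@,,
,,<@@,
,,@@@,
,,@@,,
,,,,,,
,,,,,,
,,,,,,
[15] ,,,,,,
,,,,,,
,,@@,,
,,,@@,
,,v@@,
,,@@,,
,,,,,,
,,,,,,
,,,,,,
[16] ,,,,,,
,,,,,,
,,@@,,
,,,@@,
,,,>@,
,,@@,,
,,,,,,
,,,,,,
,,,,,,
[17] ,,,,,,
,,,,,,
,,@@,,
,,,^@,
,,,,@,
,,@@,,
,,,,,,
,,,,,,
,,,,,,
[18] ,,,,,,
,,,,,,
,,@@,,
,,<,@,
,,,,@,
,,@@,,
,,,,,,
,,,,,,
,,,,,,
[19] ,,,,,,
,,,,,,
,,^@,,
,,@,@,
,,,,@,
,,@@,,
,,,,,,
,,,,,,
,,,,,,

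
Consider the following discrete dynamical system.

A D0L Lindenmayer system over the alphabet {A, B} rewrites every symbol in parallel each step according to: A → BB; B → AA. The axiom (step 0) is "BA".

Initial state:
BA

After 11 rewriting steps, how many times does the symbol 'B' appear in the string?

step 0: BA
step 1: AABB
step 2: BBBBAAAA
step 3: AAAAAAAABBBBBBBB
step 4: BBBBBBBBBBBBBBBBAAAAAAAAAAAAAAAA
step 5: AAAAAAAAAAAAAAAAAAAAAAAAAAAAAAAABBBBBBBBBBBBBBBBBBBBBBBBBBBBBBBB
step 6: BBBBBBBBBBBBBBBBBBBBBBBBBBBBBBBBBBBBBBBBBBBBBBBBBBBBBBBBBB…AAAAAAAAAAAAAAAAAAAAAAAAAAAAAAAAAAAAAAAAAAAAAAAAAAAAAAAAAA  (len 128)
step 7: AAAAAAAAAAAAAAAAAAAAAAAAAAAAAAAAAAAAAAAAAAAAAAAAAAAAAAAAAA…BBBBBBBBBBBBBBBBBBBBBBBBBBBBBBBBBBBBBBBBBBBBBBBBBBBBBBBBBB  (len 256)
step 8: BBBBBBBBBBBBBBBBBBBBBBBBBBBBBBBBBBBBBBBBBBBBBBBBBBBBBBBBBB…AAAAAAAAAAAAAAAAAAAAAAAAAAAAAAAAAAAAAAAAAAAAAAAAAAAAAAAAAA  (len 512)
step 9: AAAAAAAAAAAAAAAAAAAAAAAAAAAAAAAAAAAAAAAAAAAAAAAAAAAAAAAAAA…BBBBBBBBBBBBBBBBBBBBBBBBBBBBBBBBBBBBBBBBBBBBBBBBBBBBBBBBBB  (len 1024)
step 10: BBBBBBBBBBBBBBBBBBBBBBBBBBBBBBBBBBBBBBBBBBBBBBBBBBBBBBBBBB…AAAAAAAAAAAAAAAAAAAAAAAAAAAAAAAAAAAAAAAAAAAAAAAAAAAAAAAAAA  (len 2048)
step 11: AAAAAAAAAAAAAAAAAAAAAAAAAAAAAAAAAAAAAAAAAAAAAAAAAAAAAAAAAA…BBBBBBBBBBBBBBBBBBBBBBBBBBBBBBBBBBBBBBBBBBBBBBBBBBBBBBBBBB  (len 4096)

2048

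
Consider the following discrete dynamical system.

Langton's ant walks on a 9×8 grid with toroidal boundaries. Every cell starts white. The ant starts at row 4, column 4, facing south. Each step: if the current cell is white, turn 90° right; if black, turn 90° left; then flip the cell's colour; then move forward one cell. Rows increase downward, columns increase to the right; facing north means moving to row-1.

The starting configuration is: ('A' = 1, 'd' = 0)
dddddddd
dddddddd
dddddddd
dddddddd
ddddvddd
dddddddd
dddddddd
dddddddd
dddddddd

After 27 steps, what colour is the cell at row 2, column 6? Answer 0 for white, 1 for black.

0

step 0: dddddddd
dddddddd
dddddddd
dddddddd
ddddvddd
dddddddd
dddddddd
dddddddd
dddddddd
step 1: dddddddd
dddddddd
dddddddd
dddddddd
ddd<Addd
dddddddd
dddddddd
dddddddd
dddddddd
step 2: dddddddd
dddddddd
dddddddd
ddd^dddd
dddAAddd
dddddddd
dddddddd
dddddddd
dddddddd
step 3: dddddddd
dddddddd
dddddddd
dddA>ddd
dddAAddd
dddddddd
dddddddd
dddddddd
dddddddd
step 4: dddddddd
dddddddd
dddddddd
dddAAddd
dddAvddd
dddddddd
dddddddd
dddddddd
dddddddd
step 5: dddddddd
dddddddd
dddddddd
dddAAddd
dddAd>dd
dddddddd
dddddddd
dddddddd
dddddddd
step 6: dddddddd
dddddddd
dddddddd
dddAAddd
dddAdAdd
dddddvdd
dddddddd
dddddddd
dddddddd
step 7: dddddddd
dddddddd
dddddddd
dddAAddd
dddAdAdd
dddd<Add
dddddddd
dddddddd
dddddddd
step 8: dddddddd
dddddddd
dddddddd
dddAAddd
dddA^Add
ddddAAdd
dddddddd
dddddddd
dddddddd
step 9: dddddddd
dddddddd
dddddddd
dddAAddd
dddAA>dd
ddddAAdd
dddddddd
dddddddd
dddddddd
step 10: dddddddd
dddddddd
dddddddd
dddAA^dd
dddAAddd
ddddAAdd
dddddddd
dddddddd
dddddddd
step 11: dddddddd
dddddddd
dddddddd
dddAAA>d
dddAAddd
ddddAAdd
dddddddd
dddddddd
dddddddd
step 12: dddddddd
dddddddd
dddddddd
dddAAAAd
dddAAdvd
ddddAAdd
dddddddd
dddddddd
dddddddd
step 13: dddddddd
dddddddd
dddddddd
dddAAAAd
dddAA<Ad
ddddAAdd
dddddddd
dddddddd
dddddddd
step 14: dddddddd
dddddddd
dddddddd
dddAA^Ad
dddAAAAd
ddddAAdd
dddddddd
dddddddd
dddddddd
step 15: dddddddd
dddddddd
dddddddd
dddA<dAd
dddAAAAd
ddddAAdd
dddddddd
dddddddd
dddddddd
step 16: dddddddd
dddddddd
dddddddd
dddAddAd
dddAvAAd
ddddAAdd
dddddddd
dddddddd
dddddddd
step 17: dddddddd
dddddddd
dddddddd
dddAddAd
dddAd>Ad
ddddAAdd
dddddddd
dddddddd
dddddddd
step 18: dddddddd
dddddddd
dddddddd
dddAd^Ad
dddAddAd
ddddAAdd
dddddddd
dddddddd
dddddddd
step 19: dddddddd
dddddddd
dddddddd
dddAdA>d
dddAddAd
ddddAAdd
dddddddd
dddddddd
dddddddd
step 20: dddddddd
dddddddd
dddddd^d
dddAdAdd
dddAddAd
ddddAAdd
dddddddd
dddddddd
dddddddd
step 21: dddddddd
dddddddd
ddddddA>
dddAdAdd
dddAddAd
ddddAAdd
dddddddd
dddddddd
dddddddd
step 22: dddddddd
dddddddd
ddddddAA
dddAdAdv
dddAddAd
ddddAAdd
dddddddd
dddddddd
dddddddd
step 23: dddddddd
dddddddd
ddddddAA
dddAdA<A
dddAddAd
ddddAAdd
dddddddd
dddddddd
dddddddd
step 24: dddddddd
dddddddd
dddddd^A
dddAdAAA
dddAddAd
ddddAAdd
dddddddd
dddddddd
dddddddd
step 25: dddddddd
dddddddd
ddddd<dA
dddAdAAA
dddAddAd
ddddAAdd
dddddddd
dddddddd
dddddddd
step 26: dddddddd
ddddd^dd
dddddAdA
dddAdAAA
dddAddAd
ddddAAdd
dddddddd
dddddddd
dddddddd
step 27: dddddddd
dddddA>d
dddddAdA
dddAdAAA
dddAddAd
ddddAAdd
dddddddd
dddddddd
dddddddd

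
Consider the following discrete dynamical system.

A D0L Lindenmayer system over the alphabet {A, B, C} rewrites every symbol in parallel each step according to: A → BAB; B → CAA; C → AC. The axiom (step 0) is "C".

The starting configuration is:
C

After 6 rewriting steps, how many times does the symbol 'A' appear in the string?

step 0: C
step 1: AC
step 2: BABAC
step 3: CAABABCAABABAC
step 4: ACBABBABCAABABCAAACBABBABCAABABCAABABAC
step 5: BABACCAABABCAACAABABCAAACBABBABCAABABCAAACBABBABBABACCAABABCAACAABABCAAACBABBABCAABABCAAACBABBABCAABABCAABABAC
step 6: CAABABCAABABACACBABBABCAABABCAAACBABBABACBABBABCAABABCAAAC…CCAABABCAACAABABCAAACBABBABCAABABCAAACBABBABCAABABCAABABAC  (len 309)

146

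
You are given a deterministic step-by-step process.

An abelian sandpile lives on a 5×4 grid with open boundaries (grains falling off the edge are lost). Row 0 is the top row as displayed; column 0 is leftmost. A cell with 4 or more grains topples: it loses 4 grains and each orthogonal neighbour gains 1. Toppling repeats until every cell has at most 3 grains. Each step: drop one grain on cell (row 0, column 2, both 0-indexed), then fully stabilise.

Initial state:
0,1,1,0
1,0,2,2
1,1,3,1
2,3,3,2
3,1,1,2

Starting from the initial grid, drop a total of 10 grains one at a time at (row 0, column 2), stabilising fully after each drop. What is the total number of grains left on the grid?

t=0: 0,1,1,0
1,0,2,2
1,1,3,1
2,3,3,2
3,1,1,2
t=1: 0,1,2,0
1,0,2,2
1,1,3,1
2,3,3,2
3,1,1,2
t=2: 0,1,3,0
1,0,2,2
1,1,3,1
2,3,3,2
3,1,1,2
t=3: 0,2,0,1
1,0,3,2
1,1,3,1
2,3,3,2
3,1,1,2
t=4: 0,2,1,1
1,0,3,2
1,1,3,1
2,3,3,2
3,1,1,2
t=5: 0,2,2,1
1,0,3,2
1,1,3,1
2,3,3,2
3,1,1,2
t=6: 0,2,3,1
1,0,3,2
1,1,3,1
2,3,3,2
3,1,1,2
t=7: 0,3,1,2
1,1,1,3
1,3,1,2
3,0,1,3
3,2,2,2
t=8: 0,3,2,2
1,1,1,3
1,3,1,2
3,0,1,3
3,2,2,2
t=9: 0,3,3,2
1,1,1,3
1,3,1,2
3,0,1,3
3,2,2,2
t=10: 1,0,1,3
1,2,2,3
1,3,1,2
3,0,1,3
3,2,2,2

36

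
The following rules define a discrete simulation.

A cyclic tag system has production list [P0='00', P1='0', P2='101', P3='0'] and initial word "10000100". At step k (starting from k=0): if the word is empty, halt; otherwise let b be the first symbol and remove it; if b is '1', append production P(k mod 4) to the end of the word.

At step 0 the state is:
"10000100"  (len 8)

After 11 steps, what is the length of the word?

step 0: "10000100"  (len 8)
step 1: "000010000"  (len 9)
step 2: "00010000"  (len 8)
step 3: "0010000"  (len 7)
step 4: "010000"  (len 6)
step 5: "10000"  (len 5)
step 6: "00000"  (len 5)
step 7: "0000"  (len 4)
step 8: "000"  (len 3)
step 9: "00"  (len 2)
step 10: "0"  (len 1)
step 11: (halted — word empty)

0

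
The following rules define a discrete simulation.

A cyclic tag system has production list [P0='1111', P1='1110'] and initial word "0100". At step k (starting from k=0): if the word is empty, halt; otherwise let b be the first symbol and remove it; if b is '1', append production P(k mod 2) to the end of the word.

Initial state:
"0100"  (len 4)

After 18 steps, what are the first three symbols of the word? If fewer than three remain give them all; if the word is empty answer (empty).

k=0  "0100"  (len 4)
k=1  "100"  (len 3)
k=2  "001110"  (len 6)
k=3  "01110"  (len 5)
k=4  "1110"  (len 4)
k=5  "1101111"  (len 7)
k=6  "1011111110"  (len 10)
k=7  "0111111101111"  (len 13)
k=8  "111111101111"  (len 12)
k=9  "111111011111111"  (len 15)
k=10  "111110111111111110"  (len 18)
k=11  "111101111111111101111"  (len 21)
k=12  "111011111111111011111110"  (len 24)
k=13  "110111111111110111111101111"  (len 27)
k=14  "101111111111101111111011111110"  (len 30)
k=15  "011111111111011111110111111101111"  (len 33)
k=16  "11111111111011111110111111101111"  (len 32)
k=17  "11111111110111111101111111011111111"  (len 35)
k=18  "11111111101111111011111110111111111110"  (len 38)

111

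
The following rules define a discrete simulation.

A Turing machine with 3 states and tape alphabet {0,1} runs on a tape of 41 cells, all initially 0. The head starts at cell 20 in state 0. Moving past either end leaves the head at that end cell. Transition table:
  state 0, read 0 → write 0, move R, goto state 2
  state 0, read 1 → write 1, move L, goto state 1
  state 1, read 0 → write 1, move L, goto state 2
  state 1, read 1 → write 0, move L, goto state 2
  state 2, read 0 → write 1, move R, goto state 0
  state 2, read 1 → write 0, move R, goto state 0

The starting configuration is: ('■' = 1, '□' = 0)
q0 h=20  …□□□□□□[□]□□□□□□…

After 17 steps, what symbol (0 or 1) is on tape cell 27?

k=0  q0 h=20  …□□□□□□[□]□□□□□□…
k=1  q2 h=21  …□□□□□□[□]□□□□□□…
k=2  q0 h=22  …□□□□□■[□]□□□□□□…
k=3  q2 h=23  …□□□□■□[□]□□□□□□…
k=4  q0 h=24  …□□□■□■[□]□□□□□□…
k=5  q2 h=25  …□□■□■□[□]□□□□□□…
k=6  q0 h=26  …□■□■□■[□]□□□□□□…
k=7  q2 h=27  …■□■□■□[□]□□□□□□…
k=8  q0 h=28  …□■□■□■[□]□□□□□□…
k=9  q2 h=29  …■□■□■□[□]□□□□□□…
k=10  q0 h=30  …□■□■□■[□]□□□□□□…
k=11  q2 h=31  …■□■□■□[□]□□□□□□…
k=12  q0 h=32  …□■□■□■[□]□□□□□□…
k=13  q2 h=33  …■□■□■□[□]□□□□□□…
k=14  q0 h=34  …□■□■□■[□]□□□□□□|
k=15  q2 h=35  …■□■□■□[□]□□□□□|
k=16  q0 h=36  …□■□■□■[□]□□□□|
k=17  q2 h=37  …■□■□■□[□]□□□|

1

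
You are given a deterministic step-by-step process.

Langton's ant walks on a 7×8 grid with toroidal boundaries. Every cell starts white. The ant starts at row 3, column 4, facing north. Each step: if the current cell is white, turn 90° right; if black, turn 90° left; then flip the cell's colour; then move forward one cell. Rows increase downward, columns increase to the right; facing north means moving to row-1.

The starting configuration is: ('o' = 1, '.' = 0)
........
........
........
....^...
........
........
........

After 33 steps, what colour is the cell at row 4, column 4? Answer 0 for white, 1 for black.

0

t=0: ........
........
........
....^...
........
........
........
t=1: ........
........
........
....o>..
........
........
........
t=2: ........
........
........
....oo..
.....v..
........
........
t=3: ........
........
........
....oo..
....<o..
........
........
t=4: ........
........
........
....^o..
....oo..
........
........
t=5: ........
........
........
...<.o..
....oo..
........
........
t=6: ........
........
...^....
...o.o..
....oo..
........
........
t=7: ........
........
...o>...
...o.o..
....oo..
........
........
t=8: ........
........
...oo...
...ovo..
....oo..
........
........
t=9: ........
........
...oo...
...<oo..
....oo..
........
........
t=10: ........
........
...oo...
....oo..
...voo..
........
........
t=11: ........
........
...oo...
....oo..
..<ooo..
........
........
t=12: ........
........
...oo...
..^.oo..
..oooo..
........
........
t=13: ........
........
...oo...
..o>oo..
..oooo..
........
........
t=14: ........
........
...oo...
..oooo..
..ovoo..
........
........
t=15: ........
........
...oo...
..oooo..
..o.>o..
........
........
t=16: ........
........
...oo...
..oo^o..
..o..o..
........
........
t=17: ........
........
...oo...
..o<.o..
..o..o..
........
........
t=18: ........
........
...oo...
..o..o..
..ov.o..
........
........
t=19: ........
........
...oo...
..o..o..
..<o.o..
........
........
t=20: ........
........
...oo...
..o..o..
...o.o..
..v.....
........
t=21: ........
........
...oo...
..o..o..
...o.o..
.<o.....
........
t=22: ........
........
...oo...
..o..o..
.^.o.o..
.oo.....
........
t=23: ........
........
...oo...
..o..o..
.o>o.o..
.oo.....
........
t=24: ........
........
...oo...
..o..o..
.ooo.o..
.ov.....
........
t=25: ........
........
...oo...
..o..o..
.ooo.o..
.o.>....
........
t=26: ........
........
...oo...
..o..o..
.ooo.o..
.o.o....
...v....
t=27: ........
........
...oo...
..o..o..
.ooo.o..
.o.o....
..<o....
t=28: ........
........
...oo...
..o..o..
.ooo.o..
.o^o....
..oo....
t=29: ........
........
...oo...
..o..o..
.ooo.o..
.oo>....
..oo....
t=30: ........
........
...oo...
..o..o..
.oo^.o..
.oo.....
..oo....
t=31: ........
........
...oo...
..o..o..
.o<..o..
.oo.....
..oo....
t=32: ........
........
...oo...
..o..o..
.o...o..
.ov.....
..oo....
t=33: ........
........
...oo...
..o..o..
.o...o..
.o.>....
..oo....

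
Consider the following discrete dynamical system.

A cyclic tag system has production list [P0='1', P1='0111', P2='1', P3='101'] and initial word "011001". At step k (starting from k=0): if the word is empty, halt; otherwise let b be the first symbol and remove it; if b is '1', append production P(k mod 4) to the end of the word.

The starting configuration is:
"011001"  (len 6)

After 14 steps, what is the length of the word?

[0] "011001"  (len 6)
[1] "11001"  (len 5)
[2] "10010111"  (len 8)
[3] "00101111"  (len 8)
[4] "0101111"  (len 7)
[5] "101111"  (len 6)
[6] "011110111"  (len 9)
[7] "11110111"  (len 8)
[8] "1110111101"  (len 10)
[9] "1101111011"  (len 10)
[10] "1011110110111"  (len 13)
[11] "0111101101111"  (len 13)
[12] "111101101111"  (len 12)
[13] "111011011111"  (len 12)
[14] "110110111110111"  (len 15)

15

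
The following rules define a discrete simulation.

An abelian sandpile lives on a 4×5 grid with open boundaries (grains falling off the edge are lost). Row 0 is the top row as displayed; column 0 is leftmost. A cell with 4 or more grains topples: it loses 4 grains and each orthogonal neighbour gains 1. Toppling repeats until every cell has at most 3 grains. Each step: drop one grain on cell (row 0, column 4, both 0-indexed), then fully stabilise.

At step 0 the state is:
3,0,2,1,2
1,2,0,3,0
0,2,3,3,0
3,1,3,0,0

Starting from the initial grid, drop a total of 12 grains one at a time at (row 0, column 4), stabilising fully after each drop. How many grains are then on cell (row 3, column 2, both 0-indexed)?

[0] 3,0,2,1,2
1,2,0,3,0
0,2,3,3,0
3,1,3,0,0
[1] 3,0,2,1,3
1,2,0,3,0
0,2,3,3,0
3,1,3,0,0
[2] 3,0,2,2,0
1,2,0,3,1
0,2,3,3,0
3,1,3,0,0
[3] 3,0,2,2,1
1,2,0,3,1
0,2,3,3,0
3,1,3,0,0
[4] 3,0,2,2,2
1,2,0,3,1
0,2,3,3,0
3,1,3,0,0
[5] 3,0,2,2,3
1,2,0,3,1
0,2,3,3,0
3,1,3,0,0
[6] 3,0,2,3,0
1,2,0,3,2
0,2,3,3,0
3,1,3,0,0
[7] 3,0,2,3,1
1,2,0,3,2
0,2,3,3,0
3,1,3,0,0
[8] 3,0,2,3,2
1,2,0,3,2
0,2,3,3,0
3,1,3,0,0
[9] 3,0,2,3,3
1,2,0,3,2
0,2,3,3,0
3,1,3,0,0
[10] 3,0,3,1,2
1,2,2,2,0
0,3,1,1,2
3,2,0,2,0
[11] 3,0,3,1,3
1,2,2,2,0
0,3,1,1,2
3,2,0,2,0
[12] 3,0,3,2,0
1,2,2,2,1
0,3,1,1,2
3,2,0,2,0

0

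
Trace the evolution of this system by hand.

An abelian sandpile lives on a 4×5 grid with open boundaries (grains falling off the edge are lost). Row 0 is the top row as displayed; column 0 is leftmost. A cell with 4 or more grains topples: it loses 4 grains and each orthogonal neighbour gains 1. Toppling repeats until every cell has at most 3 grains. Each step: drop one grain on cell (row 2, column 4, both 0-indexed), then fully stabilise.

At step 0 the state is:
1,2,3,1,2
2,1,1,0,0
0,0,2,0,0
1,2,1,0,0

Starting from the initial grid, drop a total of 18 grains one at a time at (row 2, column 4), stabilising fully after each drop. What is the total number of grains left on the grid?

step 0: 1,2,3,1,2
2,1,1,0,0
0,0,2,0,0
1,2,1,0,0
step 1: 1,2,3,1,2
2,1,1,0,0
0,0,2,0,1
1,2,1,0,0
step 2: 1,2,3,1,2
2,1,1,0,0
0,0,2,0,2
1,2,1,0,0
step 3: 1,2,3,1,2
2,1,1,0,0
0,0,2,0,3
1,2,1,0,0
step 4: 1,2,3,1,2
2,1,1,0,1
0,0,2,1,0
1,2,1,0,1
step 5: 1,2,3,1,2
2,1,1,0,1
0,0,2,1,1
1,2,1,0,1
step 6: 1,2,3,1,2
2,1,1,0,1
0,0,2,1,2
1,2,1,0,1
step 7: 1,2,3,1,2
2,1,1,0,1
0,0,2,1,3
1,2,1,0,1
step 8: 1,2,3,1,2
2,1,1,0,2
0,0,2,2,0
1,2,1,0,2
step 9: 1,2,3,1,2
2,1,1,0,2
0,0,2,2,1
1,2,1,0,2
step 10: 1,2,3,1,2
2,1,1,0,2
0,0,2,2,2
1,2,1,0,2
step 11: 1,2,3,1,2
2,1,1,0,2
0,0,2,2,3
1,2,1,0,2
step 12: 1,2,3,1,2
2,1,1,0,3
0,0,2,3,0
1,2,1,0,3
step 13: 1,2,3,1,2
2,1,1,0,3
0,0,2,3,1
1,2,1,0,3
step 14: 1,2,3,1,2
2,1,1,0,3
0,0,2,3,2
1,2,1,0,3
step 15: 1,2,3,1,2
2,1,1,0,3
0,0,2,3,3
1,2,1,0,3
step 16: 1,2,3,1,3
2,1,1,2,0
0,0,3,0,3
1,2,1,2,0
step 17: 1,2,3,1,3
2,1,1,2,1
0,0,3,1,0
1,2,1,2,1
step 18: 1,2,3,1,3
2,1,1,2,1
0,0,3,1,1
1,2,1,2,1

29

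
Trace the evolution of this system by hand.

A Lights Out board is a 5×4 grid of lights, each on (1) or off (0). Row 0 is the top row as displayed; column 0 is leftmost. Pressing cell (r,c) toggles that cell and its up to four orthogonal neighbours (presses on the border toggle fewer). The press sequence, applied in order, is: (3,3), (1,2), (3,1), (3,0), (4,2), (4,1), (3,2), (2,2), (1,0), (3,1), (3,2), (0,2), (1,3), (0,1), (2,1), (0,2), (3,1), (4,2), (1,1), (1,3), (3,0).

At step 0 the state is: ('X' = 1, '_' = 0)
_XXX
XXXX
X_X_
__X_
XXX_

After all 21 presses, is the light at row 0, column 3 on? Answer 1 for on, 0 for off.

1

step 0: _XXX
XXXX
X_X_
__X_
XXX_
step 1: _XXX
XXXX
X_XX
___X
XXXX
step 2: _X_X
X___
X__X
___X
XXXX
step 3: _X_X
X___
XX_X
XXXX
X_XX
step 4: _X_X
X___
_X_X
__XX
__XX
step 5: _X_X
X___
_X_X
___X
_X__
step 6: _X_X
X___
_X_X
_X_X
X_X_
step 7: _X_X
X___
_XXX
__X_
X___
step 8: _X_X
X_X_
____
____
X___
step 9: XX_X
_XX_
X___
____
X___
step 10: XX_X
_XX_
XX__
XXX_
XX__
step 11: XX_X
_XX_
XXX_
X__X
XXX_
step 12: X_X_
_X__
XXX_
X__X
XXX_
step 13: X_XX
_XXX
XXXX
X__X
XXX_
step 14: _X_X
__XX
XXXX
X__X
XXX_
step 15: _X_X
_XXX
___X
XX_X
XXX_
step 16: __X_
_X_X
___X
XX_X
XXX_
step 17: __X_
_X_X
_X_X
__XX
X_X_
step 18: __X_
_X_X
_X_X
___X
XX_X
step 19: _XX_
X_XX
___X
___X
XX_X
step 20: _XXX
X___
____
___X
XX_X
step 21: _XXX
X___
X___
XX_X
_X_X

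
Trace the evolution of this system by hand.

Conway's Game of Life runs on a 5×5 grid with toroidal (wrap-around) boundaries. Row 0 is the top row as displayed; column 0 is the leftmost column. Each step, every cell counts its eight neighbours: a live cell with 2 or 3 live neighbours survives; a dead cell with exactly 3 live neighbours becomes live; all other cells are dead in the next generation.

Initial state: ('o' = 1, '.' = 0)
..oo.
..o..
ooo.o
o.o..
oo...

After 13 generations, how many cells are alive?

10

0) ..oo.
..o..
ooo.o
o.o..
oo...
1) ..oo.
o...o
o.o.o
..oo.
o..oo
2) .oo..
o.o..
o.o..
..o..
.o...
3) o.o..
o.oo.
..oo.
..o..
.o...
4) o.ooo
.....
....o
.ooo.
.oo..
5) o.ooo
o....
..oo.
oo.o.
.....
6) oo.oo
o....
o.oo.
.o.oo
.....
7) oo..o
.....
o.oo.
oo.oo
.o...
8) oo...
..oo.
o.oo.
...o.
...o.
9) .o.oo
o..o.
.o...
...o.
..o.o
10) .o...
oo.o.
..o.o
..oo.
o.o.o
11) ...o.
oo.oo
o...o
o.o..
o.o.o
12) .....
.ooo.
..o..
.....
o.o.o
13) o...o
.ooo.
.ooo.
.o.o.
.....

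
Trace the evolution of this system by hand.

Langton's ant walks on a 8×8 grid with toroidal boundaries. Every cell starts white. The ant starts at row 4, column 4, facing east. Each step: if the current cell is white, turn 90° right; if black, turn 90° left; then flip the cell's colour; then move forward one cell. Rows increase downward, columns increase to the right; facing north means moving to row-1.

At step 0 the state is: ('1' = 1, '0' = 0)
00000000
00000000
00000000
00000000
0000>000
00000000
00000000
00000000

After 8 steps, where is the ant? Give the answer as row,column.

k=0  00000000
00000000
00000000
00000000
0000>000
00000000
00000000
00000000
k=1  00000000
00000000
00000000
00000000
00001000
0000v000
00000000
00000000
k=2  00000000
00000000
00000000
00000000
00001000
000<1000
00000000
00000000
k=3  00000000
00000000
00000000
00000000
000^1000
00011000
00000000
00000000
k=4  00000000
00000000
00000000
00000000
0001>000
00011000
00000000
00000000
k=5  00000000
00000000
00000000
0000^000
00010000
00011000
00000000
00000000
k=6  00000000
00000000
00000000
00001>00
00010000
00011000
00000000
00000000
k=7  00000000
00000000
00000000
00001100
00010v00
00011000
00000000
00000000
k=8  00000000
00000000
00000000
00001100
0001<100
00011000
00000000
00000000

4,4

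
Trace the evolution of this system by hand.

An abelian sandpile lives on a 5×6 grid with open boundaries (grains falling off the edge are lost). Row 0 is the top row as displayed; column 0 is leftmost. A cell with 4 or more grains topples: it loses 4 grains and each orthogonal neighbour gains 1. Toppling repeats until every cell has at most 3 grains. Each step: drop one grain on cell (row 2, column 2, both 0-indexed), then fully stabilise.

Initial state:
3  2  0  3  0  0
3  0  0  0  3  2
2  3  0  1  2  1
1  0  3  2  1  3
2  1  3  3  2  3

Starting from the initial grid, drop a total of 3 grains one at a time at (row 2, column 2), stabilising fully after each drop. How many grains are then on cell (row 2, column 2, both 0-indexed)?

gen 0: 3  2  0  3  0  0
3  0  0  0  3  2
2  3  0  1  2  1
1  0  3  2  1  3
2  1  3  3  2  3
gen 1: 3  2  0  3  0  0
3  0  0  0  3  2
2  3  1  1  2  1
1  0  3  2  1  3
2  1  3  3  2  3
gen 2: 3  2  0  3  0  0
3  0  0  0  3  2
2  3  2  1  2  1
1  0  3  2  1  3
2  1  3  3  2  3
gen 3: 3  2  0  3  0  0
3  0  0  0  3  2
2  3  3  1  2  1
1  0  3  2  1  3
2  1  3  3  2  3

3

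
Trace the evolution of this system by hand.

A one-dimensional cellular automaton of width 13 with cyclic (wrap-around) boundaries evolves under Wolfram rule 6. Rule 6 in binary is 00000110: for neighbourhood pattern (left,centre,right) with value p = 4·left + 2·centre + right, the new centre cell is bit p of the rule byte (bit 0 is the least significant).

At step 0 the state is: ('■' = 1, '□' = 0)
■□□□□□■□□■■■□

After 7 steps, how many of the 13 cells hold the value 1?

5

gen 0: ■□□□□□■□□■■■□
gen 1: ■□□□□■■□■□□□□
gen 2: ■□□□■□□□■□□□■
gen 3: □□□■■□□■■□□■□
gen 4: □□■□□□■□□□■■□
gen 5: □■■□□■■□□■□□□
gen 6: ■□□□■□□□■■□□□
gen 7: ■□□■■□□■□□□□■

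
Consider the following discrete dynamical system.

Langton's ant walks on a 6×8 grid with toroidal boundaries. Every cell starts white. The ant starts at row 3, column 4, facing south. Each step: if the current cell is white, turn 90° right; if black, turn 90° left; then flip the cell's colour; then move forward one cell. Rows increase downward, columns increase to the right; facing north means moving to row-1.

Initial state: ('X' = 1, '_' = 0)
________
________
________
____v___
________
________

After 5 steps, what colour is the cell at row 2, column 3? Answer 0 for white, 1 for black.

1

t=0: ________
________
________
____v___
________
________
t=1: ________
________
________
___<X___
________
________
t=2: ________
________
___^____
___XX___
________
________
t=3: ________
________
___X>___
___XX___
________
________
t=4: ________
________
___XX___
___Xv___
________
________
t=5: ________
________
___XX___
___X_>__
________
________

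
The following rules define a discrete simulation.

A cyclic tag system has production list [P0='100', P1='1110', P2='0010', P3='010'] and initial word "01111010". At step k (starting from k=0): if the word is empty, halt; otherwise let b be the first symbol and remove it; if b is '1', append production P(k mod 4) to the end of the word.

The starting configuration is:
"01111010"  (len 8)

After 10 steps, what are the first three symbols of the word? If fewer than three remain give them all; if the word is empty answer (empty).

100

step 0: "01111010"  (len 8)
step 1: "1111010"  (len 7)
step 2: "1110101110"  (len 10)
step 3: "1101011100010"  (len 13)
step 4: "101011100010010"  (len 15)
step 5: "01011100010010100"  (len 17)
step 6: "1011100010010100"  (len 16)
step 7: "0111000100101000010"  (len 19)
step 8: "111000100101000010"  (len 18)
step 9: "11000100101000010100"  (len 20)
step 10: "10001001010000101001110"  (len 23)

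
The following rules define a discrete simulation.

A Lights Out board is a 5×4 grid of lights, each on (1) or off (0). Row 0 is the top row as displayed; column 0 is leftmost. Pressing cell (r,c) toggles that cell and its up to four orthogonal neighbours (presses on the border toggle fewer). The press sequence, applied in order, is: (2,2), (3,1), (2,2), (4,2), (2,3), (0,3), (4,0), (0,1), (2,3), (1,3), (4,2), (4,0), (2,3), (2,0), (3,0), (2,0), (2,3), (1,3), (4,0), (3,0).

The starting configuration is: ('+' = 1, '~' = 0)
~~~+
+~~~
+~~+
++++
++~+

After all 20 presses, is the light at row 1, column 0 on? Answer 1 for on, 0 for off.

[0] ~~~+
+~~~
+~~+
++++
++~+
[1] ~~~+
+~+~
+++~
++~+
++~+
[2] ~~~+
+~+~
+~+~
~~++
+~~+
[3] ~~~+
+~~~
++~+
~~~+
+~~+
[4] ~~~+
+~~~
++~+
~~++
+++~
[5] ~~~+
+~~+
+++~
~~+~
+++~
[6] ~~+~
+~~~
+++~
~~+~
+++~
[7] ~~+~
+~~~
+++~
+~+~
~~+~
[8] ++~~
++~~
+++~
+~+~
~~+~
[9] ++~~
++~+
++~+
+~++
~~+~
[10] ++~+
+++~
++~~
+~++
~~+~
[11] ++~+
+++~
++~~
+~~+
~+~+
[12] ++~+
+++~
++~~
~~~+
+~~+
[13] ++~+
++++
++++
~~~~
+~~+
[14] ++~+
~+++
~~++
+~~~
+~~+
[15] ++~+
~+++
+~++
~+~~
~~~+
[16] ++~+
++++
~+++
++~~
~~~+
[17] ++~+
+++~
~+~~
++~+
~~~+
[18] ++~~
++~+
~+~+
++~+
~~~+
[19] ++~~
++~+
~+~+
~+~+
++~+
[20] ++~~
++~+
++~+
+~~+
~+~+

1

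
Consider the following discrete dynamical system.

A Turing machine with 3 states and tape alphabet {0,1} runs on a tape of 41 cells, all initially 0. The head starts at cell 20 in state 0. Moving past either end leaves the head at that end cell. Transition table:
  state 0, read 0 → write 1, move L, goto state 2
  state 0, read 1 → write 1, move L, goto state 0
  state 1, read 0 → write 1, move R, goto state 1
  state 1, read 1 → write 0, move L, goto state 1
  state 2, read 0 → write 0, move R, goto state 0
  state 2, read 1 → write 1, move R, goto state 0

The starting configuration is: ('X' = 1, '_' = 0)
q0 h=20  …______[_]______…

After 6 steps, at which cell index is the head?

[0] q0 h=20  …______[_]______…
[1] q2 h=19  …______[_]X_____…
[2] q0 h=20  …______[X]______…
[3] q0 h=19  …______[_]X_____…
[4] q2 h=18  …______[_]XX____…
[5] q0 h=19  …______[X]X_____…
[6] q0 h=18  …______[_]XX____…

18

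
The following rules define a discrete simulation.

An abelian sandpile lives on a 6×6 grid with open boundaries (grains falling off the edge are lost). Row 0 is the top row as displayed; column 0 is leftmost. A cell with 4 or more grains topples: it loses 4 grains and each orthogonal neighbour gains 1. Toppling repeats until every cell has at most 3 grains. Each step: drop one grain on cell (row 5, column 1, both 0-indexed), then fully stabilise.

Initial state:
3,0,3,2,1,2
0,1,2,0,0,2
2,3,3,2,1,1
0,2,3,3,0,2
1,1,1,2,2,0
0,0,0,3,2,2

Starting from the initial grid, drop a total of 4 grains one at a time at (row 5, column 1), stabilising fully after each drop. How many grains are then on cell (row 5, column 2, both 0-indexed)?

step 0: 3,0,3,2,1,2
0,1,2,0,0,2
2,3,3,2,1,1
0,2,3,3,0,2
1,1,1,2,2,0
0,0,0,3,2,2
step 1: 3,0,3,2,1,2
0,1,2,0,0,2
2,3,3,2,1,1
0,2,3,3,0,2
1,1,1,2,2,0
0,1,0,3,2,2
step 2: 3,0,3,2,1,2
0,1,2,0,0,2
2,3,3,2,1,1
0,2,3,3,0,2
1,1,1,2,2,0
0,2,0,3,2,2
step 3: 3,0,3,2,1,2
0,1,2,0,0,2
2,3,3,2,1,1
0,2,3,3,0,2
1,1,1,2,2,0
0,3,0,3,2,2
step 4: 3,0,3,2,1,2
0,1,2,0,0,2
2,3,3,2,1,1
0,2,3,3,0,2
1,2,1,2,2,0
1,0,1,3,2,2

1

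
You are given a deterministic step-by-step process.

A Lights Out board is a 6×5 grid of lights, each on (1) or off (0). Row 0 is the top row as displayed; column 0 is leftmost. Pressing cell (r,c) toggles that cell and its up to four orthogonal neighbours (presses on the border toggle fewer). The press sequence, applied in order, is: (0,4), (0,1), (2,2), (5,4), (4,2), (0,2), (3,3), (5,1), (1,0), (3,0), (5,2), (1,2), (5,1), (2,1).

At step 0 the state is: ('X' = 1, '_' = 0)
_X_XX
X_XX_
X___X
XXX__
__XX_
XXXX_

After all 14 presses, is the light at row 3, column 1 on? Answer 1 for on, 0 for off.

t=0: _X_XX
X_XX_
X___X
XXX__
__XX_
XXXX_
t=1: _X___
X_XXX
X___X
XXX__
__XX_
XXXX_
t=2: X_X__
XXXXX
X___X
XXX__
__XX_
XXXX_
t=3: X_X__
XX_XX
XXXXX
XX___
__XX_
XXXX_
t=4: X_X__
XX_XX
XXXXX
XX___
__XXX
XXX_X
t=5: X_X__
XX_XX
XXXXX
XXX__
_X__X
XX__X
t=6: XX_X_
XXXXX
XXXXX
XXX__
_X__X
XX__X
t=7: XX_X_
XXXXX
XXX_X
XX_XX
_X_XX
XX__X
t=8: XX_X_
XXXXX
XXX_X
XX_XX
___XX
__X_X
t=9: _X_X_
__XXX
_XX_X
XX_XX
___XX
__X_X
t=10: _X_X_
__XXX
XXX_X
___XX
X__XX
__X_X
t=11: _X_X_
__XXX
XXX_X
___XX
X_XXX
_X_XX
t=12: _XXX_
_X__X
XX__X
___XX
X_XXX
_X_XX
t=13: _XXX_
_X__X
XX__X
___XX
XXXXX
X_XXX
t=14: _XXX_
____X
__X_X
_X_XX
XXXXX
X_XXX

1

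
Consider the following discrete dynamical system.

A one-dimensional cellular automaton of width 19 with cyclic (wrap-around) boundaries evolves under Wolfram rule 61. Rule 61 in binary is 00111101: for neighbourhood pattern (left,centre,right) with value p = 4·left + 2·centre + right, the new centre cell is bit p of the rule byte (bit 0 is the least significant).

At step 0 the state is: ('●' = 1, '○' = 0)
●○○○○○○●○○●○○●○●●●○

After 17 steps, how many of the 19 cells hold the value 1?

10

[0] ●○○○○○○●○○●○○●○●●●○
[1] ●●●●●●○●●○●●○●●●○○●
[2] ○○○○○○●●○●●○●●○○●○●
[3] ●●●●●○●○●●○●●○●○●●●
[4] ○○○○○●●●●○●●○●●●●○○
[5] ●●●●○●○○○●●○●●○○○●●
[6] ○○○○●●●●○●○●●○●●○●○
[7] ●●●○●○○○●●●●○●●○●●●
[8] ○○○●●●●○●○○○●●○●●○○
[9] ●●○●○○○●●●●○●○●●○●●
[10] ○○●●●●○●○○○●●●●○●●○
[11] ●○●○○○●●●●○●○○○●●○●
[12] ○●●●●○●○○○●●●●○●○●●
[13] ●●○○○●●●●○●○○○●●●●○
[14] ●○●●○●○○○●●●●○●○○○●
[15] ○●●○●●●●○●○○○●●●●○●
[16] ●●○●●○○○●●●●○●○○○●●
[17] ○○●●○●●○●○○○●●●●○●○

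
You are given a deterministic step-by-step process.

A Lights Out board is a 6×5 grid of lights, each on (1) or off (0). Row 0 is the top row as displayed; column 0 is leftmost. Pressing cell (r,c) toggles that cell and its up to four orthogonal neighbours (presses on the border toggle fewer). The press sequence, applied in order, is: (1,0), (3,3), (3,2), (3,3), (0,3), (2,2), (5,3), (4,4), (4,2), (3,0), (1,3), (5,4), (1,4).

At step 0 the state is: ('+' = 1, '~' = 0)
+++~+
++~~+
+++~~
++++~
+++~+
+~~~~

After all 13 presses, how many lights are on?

14

0) +++~+
++~~+
+++~~
++++~
+++~+
+~~~~
1) ~++~+
~~~~+
~++~~
++++~
+++~+
+~~~~
2) ~++~+
~~~~+
~+++~
++~~+
+++++
+~~~~
3) ~++~+
~~~~+
~+~+~
+~+++
++~++
+~~~~
4) ~++~+
~~~~+
~+~~~
+~~~~
++~~+
+~~~~
5) ~+~+~
~~~++
~+~~~
+~~~~
++~~+
+~~~~
6) ~+~+~
~~+++
~~++~
+~+~~
++~~+
+~~~~
7) ~+~+~
~~+++
~~++~
+~+~~
++~++
+~+++
8) ~+~+~
~~+++
~~++~
+~+~+
++~~~
+~++~
9) ~+~+~
~~+++
~~++~
+~~~+
+~++~
+~~+~
10) ~+~+~
~~+++
+~++~
~+~~+
~~++~
+~~+~
11) ~+~~~
~~~~~
+~+~~
~+~~+
~~++~
+~~+~
12) ~+~~~
~~~~~
+~+~~
~+~~+
~~+++
+~~~+
13) ~+~~+
~~~++
+~+~+
~+~~+
~~+++
+~~~+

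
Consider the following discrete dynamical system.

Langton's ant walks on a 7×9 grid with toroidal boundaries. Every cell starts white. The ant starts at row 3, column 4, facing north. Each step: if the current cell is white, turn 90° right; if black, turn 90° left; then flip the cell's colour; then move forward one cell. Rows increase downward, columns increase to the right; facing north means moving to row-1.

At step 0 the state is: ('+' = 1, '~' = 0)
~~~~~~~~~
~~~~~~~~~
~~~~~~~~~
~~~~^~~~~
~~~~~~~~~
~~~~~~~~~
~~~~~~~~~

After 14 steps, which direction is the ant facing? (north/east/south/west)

[0] ~~~~~~~~~
~~~~~~~~~
~~~~~~~~~
~~~~^~~~~
~~~~~~~~~
~~~~~~~~~
~~~~~~~~~
[1] ~~~~~~~~~
~~~~~~~~~
~~~~~~~~~
~~~~+>~~~
~~~~~~~~~
~~~~~~~~~
~~~~~~~~~
[2] ~~~~~~~~~
~~~~~~~~~
~~~~~~~~~
~~~~++~~~
~~~~~v~~~
~~~~~~~~~
~~~~~~~~~
[3] ~~~~~~~~~
~~~~~~~~~
~~~~~~~~~
~~~~++~~~
~~~~<+~~~
~~~~~~~~~
~~~~~~~~~
[4] ~~~~~~~~~
~~~~~~~~~
~~~~~~~~~
~~~~^+~~~
~~~~++~~~
~~~~~~~~~
~~~~~~~~~
[5] ~~~~~~~~~
~~~~~~~~~
~~~~~~~~~
~~~<~+~~~
~~~~++~~~
~~~~~~~~~
~~~~~~~~~
[6] ~~~~~~~~~
~~~~~~~~~
~~~^~~~~~
~~~+~+~~~
~~~~++~~~
~~~~~~~~~
~~~~~~~~~
[7] ~~~~~~~~~
~~~~~~~~~
~~~+>~~~~
~~~+~+~~~
~~~~++~~~
~~~~~~~~~
~~~~~~~~~
[8] ~~~~~~~~~
~~~~~~~~~
~~~++~~~~
~~~+v+~~~
~~~~++~~~
~~~~~~~~~
~~~~~~~~~
[9] ~~~~~~~~~
~~~~~~~~~
~~~++~~~~
~~~<++~~~
~~~~++~~~
~~~~~~~~~
~~~~~~~~~
[10] ~~~~~~~~~
~~~~~~~~~
~~~++~~~~
~~~~++~~~
~~~v++~~~
~~~~~~~~~
~~~~~~~~~
[11] ~~~~~~~~~
~~~~~~~~~
~~~++~~~~
~~~~++~~~
~~<+++~~~
~~~~~~~~~
~~~~~~~~~
[12] ~~~~~~~~~
~~~~~~~~~
~~~++~~~~
~~^~++~~~
~~++++~~~
~~~~~~~~~
~~~~~~~~~
[13] ~~~~~~~~~
~~~~~~~~~
~~~++~~~~
~~+>++~~~
~~++++~~~
~~~~~~~~~
~~~~~~~~~
[14] ~~~~~~~~~
~~~~~~~~~
~~~++~~~~
~~++++~~~
~~+v++~~~
~~~~~~~~~
~~~~~~~~~

south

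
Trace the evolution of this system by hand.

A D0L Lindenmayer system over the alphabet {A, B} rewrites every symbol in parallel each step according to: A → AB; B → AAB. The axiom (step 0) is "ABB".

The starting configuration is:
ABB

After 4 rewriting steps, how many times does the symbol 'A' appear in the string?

k=0  ABB
k=1  ABAABAAB
k=2  ABAABABABAABABABAAB
k=3  ABAABABABAABABAABABAABABABAABABAABABAABABABAAB
k=4  ABAABABABAABABAABABAABABABAABABAABABABAABABAABABABAABABAABABAABABABAABABAABABABAABABAABABABAABABAABABAABABABAAB

65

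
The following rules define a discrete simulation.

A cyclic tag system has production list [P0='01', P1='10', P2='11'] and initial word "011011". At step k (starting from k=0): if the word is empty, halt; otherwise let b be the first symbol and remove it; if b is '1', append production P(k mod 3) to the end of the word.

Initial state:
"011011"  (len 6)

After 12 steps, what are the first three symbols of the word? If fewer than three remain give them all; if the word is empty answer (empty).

t=0: "011011"  (len 6)
t=1: "11011"  (len 5)
t=2: "101110"  (len 6)
t=3: "0111011"  (len 7)
t=4: "111011"  (len 6)
t=5: "1101110"  (len 7)
t=6: "10111011"  (len 8)
t=7: "011101101"  (len 9)
t=8: "11101101"  (len 8)
t=9: "110110111"  (len 9)
t=10: "1011011101"  (len 10)
t=11: "01101110110"  (len 11)
t=12: "1101110110"  (len 10)

110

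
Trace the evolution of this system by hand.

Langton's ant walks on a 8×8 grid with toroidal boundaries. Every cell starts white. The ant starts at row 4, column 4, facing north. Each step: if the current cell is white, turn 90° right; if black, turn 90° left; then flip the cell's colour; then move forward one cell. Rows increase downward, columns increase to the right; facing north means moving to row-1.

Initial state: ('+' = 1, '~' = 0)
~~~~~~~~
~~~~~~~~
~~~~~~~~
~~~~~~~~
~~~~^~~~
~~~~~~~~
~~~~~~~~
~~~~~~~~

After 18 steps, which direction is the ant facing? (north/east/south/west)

south

gen 0: ~~~~~~~~
~~~~~~~~
~~~~~~~~
~~~~~~~~
~~~~^~~~
~~~~~~~~
~~~~~~~~
~~~~~~~~
gen 1: ~~~~~~~~
~~~~~~~~
~~~~~~~~
~~~~~~~~
~~~~+>~~
~~~~~~~~
~~~~~~~~
~~~~~~~~
gen 2: ~~~~~~~~
~~~~~~~~
~~~~~~~~
~~~~~~~~
~~~~++~~
~~~~~v~~
~~~~~~~~
~~~~~~~~
gen 3: ~~~~~~~~
~~~~~~~~
~~~~~~~~
~~~~~~~~
~~~~++~~
~~~~<+~~
~~~~~~~~
~~~~~~~~
gen 4: ~~~~~~~~
~~~~~~~~
~~~~~~~~
~~~~~~~~
~~~~^+~~
~~~~++~~
~~~~~~~~
~~~~~~~~
gen 5: ~~~~~~~~
~~~~~~~~
~~~~~~~~
~~~~~~~~
~~~<~+~~
~~~~++~~
~~~~~~~~
~~~~~~~~
gen 6: ~~~~~~~~
~~~~~~~~
~~~~~~~~
~~~^~~~~
~~~+~+~~
~~~~++~~
~~~~~~~~
~~~~~~~~
gen 7: ~~~~~~~~
~~~~~~~~
~~~~~~~~
~~~+>~~~
~~~+~+~~
~~~~++~~
~~~~~~~~
~~~~~~~~
gen 8: ~~~~~~~~
~~~~~~~~
~~~~~~~~
~~~++~~~
~~~+v+~~
~~~~++~~
~~~~~~~~
~~~~~~~~
gen 9: ~~~~~~~~
~~~~~~~~
~~~~~~~~
~~~++~~~
~~~<++~~
~~~~++~~
~~~~~~~~
~~~~~~~~
gen 10: ~~~~~~~~
~~~~~~~~
~~~~~~~~
~~~++~~~
~~~~++~~
~~~v++~~
~~~~~~~~
~~~~~~~~
gen 11: ~~~~~~~~
~~~~~~~~
~~~~~~~~
~~~++~~~
~~~~++~~
~~<+++~~
~~~~~~~~
~~~~~~~~
gen 12: ~~~~~~~~
~~~~~~~~
~~~~~~~~
~~~++~~~
~~^~++~~
~~++++~~
~~~~~~~~
~~~~~~~~
gen 13: ~~~~~~~~
~~~~~~~~
~~~~~~~~
~~~++~~~
~~+>++~~
~~++++~~
~~~~~~~~
~~~~~~~~
gen 14: ~~~~~~~~
~~~~~~~~
~~~~~~~~
~~~++~~~
~~++++~~
~~+v++~~
~~~~~~~~
~~~~~~~~
gen 15: ~~~~~~~~
~~~~~~~~
~~~~~~~~
~~~++~~~
~~++++~~
~~+~>+~~
~~~~~~~~
~~~~~~~~
gen 16: ~~~~~~~~
~~~~~~~~
~~~~~~~~
~~~++~~~
~~++^+~~
~~+~~+~~
~~~~~~~~
~~~~~~~~
gen 17: ~~~~~~~~
~~~~~~~~
~~~~~~~~
~~~++~~~
~~+<~+~~
~~+~~+~~
~~~~~~~~
~~~~~~~~
gen 18: ~~~~~~~~
~~~~~~~~
~~~~~~~~
~~~++~~~
~~+~~+~~
~~+v~+~~
~~~~~~~~
~~~~~~~~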